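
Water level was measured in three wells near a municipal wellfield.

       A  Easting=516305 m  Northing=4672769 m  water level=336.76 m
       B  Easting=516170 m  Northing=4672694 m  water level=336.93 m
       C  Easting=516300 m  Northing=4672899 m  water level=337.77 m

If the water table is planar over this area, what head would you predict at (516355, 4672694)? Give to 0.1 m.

335.9 m

Differences from A: to B (Δx, Δy, Δh) = (-135, -75, +0.17); to C = (-5, 130, +1.01).
Solve a·Δx + b·Δy = Δh: det = (-135)·130 − (-5)·(-75) = -17925.
∂h/∂x = [(+0.17)·130 − (+1.01)·(-75)] / -17925 = -0.005459
∂h/∂y = [(-135)·(+1.01) − (-5)·(+0.17)] / -17925 = +0.007559
h(516355, 4672694) = 336.76 + (-0.005459)·(50) + (+0.007559)·(-75) = 336.76 -0.273 -0.567 = 335.920 m.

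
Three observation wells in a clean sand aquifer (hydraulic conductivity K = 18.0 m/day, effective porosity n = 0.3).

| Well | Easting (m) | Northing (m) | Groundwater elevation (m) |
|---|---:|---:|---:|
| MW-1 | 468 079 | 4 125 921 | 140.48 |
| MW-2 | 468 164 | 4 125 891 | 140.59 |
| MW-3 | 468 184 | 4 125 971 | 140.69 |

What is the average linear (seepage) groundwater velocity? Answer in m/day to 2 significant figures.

0.11 m/day

With h = a·x + b·y + c and MW-1 as origin, the differences give:
  85·a + (-30)·b = +0.11
  105·a + 50·b = +0.21
Eliminate b (×50 and ×(-30), subtract): 7400·a = 11.800 → a = ∂h/∂x = +0.001595
Back-substitute: b = ∂h/∂y = +0.0008514.
|∇h| = √(0.001595² + 0.0008514²) = 0.001808
Seepage velocity v = K·i/n = 18.0 × 0.001808 / 0.3 = 0.1085 m/day.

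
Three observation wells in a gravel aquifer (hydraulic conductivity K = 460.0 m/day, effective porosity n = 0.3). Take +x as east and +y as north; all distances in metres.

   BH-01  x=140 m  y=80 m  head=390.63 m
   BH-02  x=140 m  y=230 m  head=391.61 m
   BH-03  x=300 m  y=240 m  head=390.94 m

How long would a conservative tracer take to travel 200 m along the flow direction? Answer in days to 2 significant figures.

16 days

With h = a·x + b·y + c and BH-01 as origin, the differences give:
  0·a + 150·b = +0.98
  160·a + 160·b = +0.31
Eliminate b (×160 and ×150, subtract): -24000·a = 110.300 → a = ∂h/∂x = -0.004596
Back-substitute: b = ∂h/∂y = +0.006533.
|∇h| = √(-0.004596² + 0.006533²) = 0.007988
Seepage velocity v = K·i/n = 460.0 × 0.007988 / 0.3 = 12.25 m/day.
t = 200 / 12.25 = 16.33 days.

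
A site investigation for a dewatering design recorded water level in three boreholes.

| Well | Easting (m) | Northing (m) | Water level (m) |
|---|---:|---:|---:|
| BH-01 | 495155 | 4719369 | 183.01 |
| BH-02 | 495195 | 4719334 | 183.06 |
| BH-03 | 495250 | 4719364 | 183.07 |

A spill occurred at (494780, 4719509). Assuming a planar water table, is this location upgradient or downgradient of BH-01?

downgradient

With h = a·x + b·y + c and BH-01 as origin, the differences give:
  40·a + (-35)·b = +0.05
  95·a + (-5)·b = +0.06
Eliminate b (×(-5) and ×(-35), subtract): 3125·a = 1.850 → a = ∂h/∂x = +0.0005920
Back-substitute: b = ∂h/∂y = -0.0007520.
Head at (494780, 4719509) = 183.01 + (+0.0005920)·(-375) + (-0.0007520)·(140) = 182.68 m.
That is lower than the 183.01 m at BH-01, so the point is downgradient.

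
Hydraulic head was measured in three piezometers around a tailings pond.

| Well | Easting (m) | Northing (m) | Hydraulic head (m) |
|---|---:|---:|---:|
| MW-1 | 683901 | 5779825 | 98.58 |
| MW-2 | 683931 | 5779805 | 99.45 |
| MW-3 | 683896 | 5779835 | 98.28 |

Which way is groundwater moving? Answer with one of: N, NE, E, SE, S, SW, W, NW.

With h = a·x + b·y + c and MW-1 as origin, the differences give:
  30·a + (-20)·b = +0.87
  (-5)·a + 10·b = -0.30
Eliminate b (×10 and ×(-20), subtract): 200·a = 2.700 → a = ∂h/∂x = +0.01350
Back-substitute: b = ∂h/∂y = -0.02325.
Flow = −∇h = (-0.01350 east, +0.02325 north), which points northwest.

NW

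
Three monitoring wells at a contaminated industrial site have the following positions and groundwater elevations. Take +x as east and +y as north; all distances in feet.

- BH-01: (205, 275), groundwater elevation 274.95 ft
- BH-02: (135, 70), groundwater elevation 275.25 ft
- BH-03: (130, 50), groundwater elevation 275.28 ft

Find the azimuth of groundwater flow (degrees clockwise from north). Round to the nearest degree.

Differences from BH-01: to BH-02 (Δx, Δy, Δh) = (-70, -205, +0.30); to BH-03 = (-75, -225, +0.33).
Solve a·Δx + b·Δy = Δh: det = (-70)·(-225) − (-75)·(-205) = 375.
∂h/∂x = [(+0.30)·(-225) − (+0.33)·(-205)] / 375 = +0.0004000
∂h/∂y = [(-70)·(+0.33) − (-75)·(+0.30)] / 375 = -0.001600
Flow direction (−∇h) has components (-0.0004000 E, +0.001600 N).
Azimuth = atan2(E, N) = atan2(-0.0004000, +0.001600) = 346.0° ≈ 346°.

346°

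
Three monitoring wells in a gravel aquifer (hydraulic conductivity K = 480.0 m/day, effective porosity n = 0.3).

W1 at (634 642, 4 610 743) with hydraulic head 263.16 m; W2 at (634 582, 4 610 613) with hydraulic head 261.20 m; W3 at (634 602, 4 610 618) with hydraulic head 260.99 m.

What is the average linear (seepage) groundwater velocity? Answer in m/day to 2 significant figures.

44 m/day

Differences from W1: to W2 (Δx, Δy, Δh) = (-60, -130, -1.96); to W3 = (-40, -125, -2.17).
Solve a·Δx + b·Δy = Δh: det = (-60)·(-125) − (-40)·(-130) = 2300.
∂h/∂x = [(-1.96)·(-125) − (-2.17)·(-130)] / 2300 = -0.01613
∂h/∂y = [(-60)·(-2.17) − (-40)·(-1.96)] / 2300 = +0.02252
|∇h| = √(-0.01613² + 0.02252²) = 0.0277
Seepage velocity v = K·i/n = 480.0 × 0.0277 / 0.3 = 44.32 m/day.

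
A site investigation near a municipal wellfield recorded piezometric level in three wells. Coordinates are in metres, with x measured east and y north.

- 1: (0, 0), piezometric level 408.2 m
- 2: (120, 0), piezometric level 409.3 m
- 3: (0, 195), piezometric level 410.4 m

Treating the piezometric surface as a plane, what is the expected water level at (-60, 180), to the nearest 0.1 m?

∂h/∂x = (409.3 − 408.2) / (120 − 0) = +0.009167
∂h/∂y = (410.4 − 408.2) / (195 − 0) = +0.01128
h(-60, 180) = 408.2 + (+0.009167)·(-60) + (+0.01128)·(180) = 408.2 -0.550 +2.031 = 409.681 m.

409.7 m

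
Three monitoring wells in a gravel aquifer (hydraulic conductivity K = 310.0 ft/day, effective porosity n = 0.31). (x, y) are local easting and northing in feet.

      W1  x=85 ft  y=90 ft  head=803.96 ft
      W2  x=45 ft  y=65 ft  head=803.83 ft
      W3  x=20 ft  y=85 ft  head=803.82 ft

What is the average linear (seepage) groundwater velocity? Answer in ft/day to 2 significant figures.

Differences from W1: to W2 (Δx, Δy, Δh) = (-40, -25, -0.13); to W3 = (-65, -5, -0.14).
Determinant of the coordinate differences = (-40)·(-5) − (-65)·(-25) = -1425.
∂h/∂x = [(-0.13)·(-5) − (-0.14)·(-25)] / -1425 = +0.002000
∂h/∂y = [(-40)·(-0.14) − (-65)·(-0.13)] / -1425 = +0.002000
|∇h| = √(0.002000² + 0.002000²) = 0.002828
Seepage velocity v = K·i/n = 310.0 × 0.002828 / 0.31 = 2.828 ft/day.

2.8 ft/day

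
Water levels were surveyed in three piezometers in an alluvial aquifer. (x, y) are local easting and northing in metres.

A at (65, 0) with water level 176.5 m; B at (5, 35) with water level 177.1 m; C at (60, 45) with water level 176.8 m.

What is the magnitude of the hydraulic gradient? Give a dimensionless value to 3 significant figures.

0.00883

Taking A as reference: B−A = (-60, 35, +0.6); C−A = (-5, 45, +0.3).
Determinant of the coordinate differences = (-60)·45 − (-5)·35 = -2525.
∂h/∂x = [(+0.6)·45 − (+0.3)·35] / -2525 = -0.006535
∂h/∂y = [(-60)·(+0.3) − (-5)·(+0.6)] / -2525 = +0.005941
|∇h| = √(-0.006535² + 0.005941²) = 0.008832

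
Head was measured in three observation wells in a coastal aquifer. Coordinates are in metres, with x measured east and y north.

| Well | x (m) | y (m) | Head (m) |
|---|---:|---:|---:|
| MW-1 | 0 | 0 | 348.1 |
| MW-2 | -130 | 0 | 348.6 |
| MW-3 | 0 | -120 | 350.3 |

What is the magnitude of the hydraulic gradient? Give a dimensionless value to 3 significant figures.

0.0187

∂h/∂x = (348.6 − 348.1) / (-130 − 0) = -0.003846
∂h/∂y = (350.3 − 348.1) / (-120 − 0) = -0.01833
|∇h| = √(-0.003846² + -0.01833²) = 0.01873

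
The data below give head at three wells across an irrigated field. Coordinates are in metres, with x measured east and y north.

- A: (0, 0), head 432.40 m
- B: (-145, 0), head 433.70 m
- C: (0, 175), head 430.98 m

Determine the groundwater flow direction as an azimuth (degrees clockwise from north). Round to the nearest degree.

048°

∂h/∂x = (433.70 − 432.40) / (-145 − 0) = -0.008966
∂h/∂y = (430.98 − 432.40) / (175 − 0) = -0.008114
Flow direction (−∇h) has components (+0.008966 E, +0.008114 N).
Azimuth = atan2(E, N) = atan2(+0.008966, +0.008114) = 47.9° ≈ 048°.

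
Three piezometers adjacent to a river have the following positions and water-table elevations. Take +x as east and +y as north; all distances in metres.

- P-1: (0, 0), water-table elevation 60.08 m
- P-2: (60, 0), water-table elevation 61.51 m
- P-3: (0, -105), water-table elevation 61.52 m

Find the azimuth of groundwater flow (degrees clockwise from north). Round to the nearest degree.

300°

∂h/∂x = (61.51 − 60.08) / (60 − 0) = +0.02383
∂h/∂y = (61.52 − 60.08) / (-105 − 0) = -0.01371
Flow direction (−∇h) has components (-0.02383 E, +0.01371 N).
Azimuth = atan2(E, N) = atan2(-0.02383, +0.01371) = 299.9° ≈ 300°.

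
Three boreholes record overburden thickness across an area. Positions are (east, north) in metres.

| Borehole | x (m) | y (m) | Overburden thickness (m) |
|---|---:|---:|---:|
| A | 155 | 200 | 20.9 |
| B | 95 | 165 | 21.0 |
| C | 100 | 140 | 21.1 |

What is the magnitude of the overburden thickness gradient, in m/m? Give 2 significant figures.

Taking A as reference: B−A = (-60, -35, +0.1); C−A = (-55, -60, +0.2).
Solve a·Δx + b·Δy = Δd: det = (-60)·(-60) − (-55)·(-35) = 1675.
∂d/∂x = [(+0.1)·(-60) − (+0.2)·(-35)] / 1675 = +0.0005970
∂d/∂y = [(-60)·(+0.2) − (-55)·(+0.1)] / 1675 = -0.003881
|∇f| = √(0.0005970² + -0.003881²) = 0.003927 m/m

0.0039 m/m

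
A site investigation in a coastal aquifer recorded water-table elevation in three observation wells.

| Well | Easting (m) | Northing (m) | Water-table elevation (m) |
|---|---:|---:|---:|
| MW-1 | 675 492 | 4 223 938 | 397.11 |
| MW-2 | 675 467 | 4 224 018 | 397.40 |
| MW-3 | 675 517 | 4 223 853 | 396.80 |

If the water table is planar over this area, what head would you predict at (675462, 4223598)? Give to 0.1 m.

395.7 m

Taking MW-1 as reference: MW-2−MW-1 = (-25, 80, +0.29); MW-3−MW-1 = (25, -85, -0.31).
Solve a·Δx + b·Δy = Δh: det = (-25)·(-85) − 25·80 = 125.
∂h/∂x = [(+0.29)·(-85) − (-0.31)·80] / 125 = +0.001200
∂h/∂y = [(-25)·(-0.31) − 25·(+0.29)] / 125 = +0.004000
h(675462, 4223598) = 397.11 + (+0.001200)·(-30) + (+0.004000)·(-340) = 397.11 -0.036 -1.360 = 395.714 m.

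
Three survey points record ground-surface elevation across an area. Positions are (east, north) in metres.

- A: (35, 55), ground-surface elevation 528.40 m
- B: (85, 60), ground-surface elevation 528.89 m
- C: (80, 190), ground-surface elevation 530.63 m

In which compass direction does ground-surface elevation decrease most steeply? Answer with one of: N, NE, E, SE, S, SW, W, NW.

SW

Differences from A: to B (Δx, Δy, Δh) = (50, 5, +0.49); to C = (45, 135, +2.23).
Determinant of the coordinate differences = 50·135 − 45·5 = 6525.
∂z/∂x = [(+0.49)·135 − (+2.23)·5] / 6525 = +0.008429
∂z/∂y = [50·(+2.23) − 45·(+0.49)] / 6525 = +0.01371
Steepest decrease is along −∇f = (-0.008429 E, -0.01371 N) → southwest.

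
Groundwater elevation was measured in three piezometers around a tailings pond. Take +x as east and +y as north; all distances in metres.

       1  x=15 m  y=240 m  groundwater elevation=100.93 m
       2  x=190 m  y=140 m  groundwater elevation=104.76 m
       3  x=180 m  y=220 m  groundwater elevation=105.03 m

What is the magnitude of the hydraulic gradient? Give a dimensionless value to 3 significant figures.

0.0265

Taking 1 as reference: 2−1 = (175, -100, +3.83); 3−1 = (165, -20, +4.10).
Solve a·Δx + b·Δy = Δh: det = 175·(-20) − 165·(-100) = 13000.
∂h/∂x = [(+3.83)·(-20) − (+4.10)·(-100)] / 13000 = +0.02565
∂h/∂y = [175·(+4.10) − 165·(+3.83)] / 13000 = +0.006581
|∇h| = √(0.02565² + 0.006581²) = 0.02648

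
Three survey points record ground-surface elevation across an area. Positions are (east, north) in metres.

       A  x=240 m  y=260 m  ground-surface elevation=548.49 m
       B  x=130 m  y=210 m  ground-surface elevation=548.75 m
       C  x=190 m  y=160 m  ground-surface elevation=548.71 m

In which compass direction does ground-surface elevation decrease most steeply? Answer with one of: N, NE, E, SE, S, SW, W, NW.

Taking A as reference: B−A = (-110, -50, +0.26); C−A = (-50, -100, +0.22).
Determinant of the coordinate differences = (-110)·(-100) − (-50)·(-50) = 8500.
∂z/∂x = [(+0.26)·(-100) − (+0.22)·(-50)] / 8500 = -0.001765
∂z/∂y = [(-110)·(+0.22) − (-50)·(+0.26)] / 8500 = -0.001318
Steepest decrease is along −∇f = (+0.001765 E, +0.001318 N) → northeast.

NE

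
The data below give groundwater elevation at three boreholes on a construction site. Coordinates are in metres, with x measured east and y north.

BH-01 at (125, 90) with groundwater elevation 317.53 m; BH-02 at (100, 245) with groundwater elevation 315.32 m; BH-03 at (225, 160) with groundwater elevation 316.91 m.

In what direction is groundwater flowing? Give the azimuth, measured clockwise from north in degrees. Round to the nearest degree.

346°

Taking BH-01 as reference: BH-02−BH-01 = (-25, 155, -2.21); BH-03−BH-01 = (100, 70, -0.62).
Determinant of the coordinate differences = (-25)·70 − 100·155 = -17250.
∂h/∂x = [(-2.21)·70 − (-0.62)·155] / -17250 = +0.003397
∂h/∂y = [(-25)·(-0.62) − 100·(-2.21)] / -17250 = -0.01371
Flow direction (−∇h) has components (-0.003397 E, +0.01371 N).
Azimuth = atan2(E, N) = atan2(-0.003397, +0.01371) = 346.1° ≈ 346°.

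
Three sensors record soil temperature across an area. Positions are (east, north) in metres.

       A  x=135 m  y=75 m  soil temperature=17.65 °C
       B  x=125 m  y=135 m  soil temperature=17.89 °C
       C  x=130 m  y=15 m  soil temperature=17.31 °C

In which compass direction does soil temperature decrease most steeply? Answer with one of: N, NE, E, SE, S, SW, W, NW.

SW

Three-point gradient (reference A): Δ to B = (-10, 60, +0.24), Δ to C = (-5, -60, -0.34).
∂T/∂x = +0.006667, ∂T/∂y = +0.005111 (det = 900).
Steepest decrease is along −∇f = (-0.006667 E, -0.005111 N) → southwest.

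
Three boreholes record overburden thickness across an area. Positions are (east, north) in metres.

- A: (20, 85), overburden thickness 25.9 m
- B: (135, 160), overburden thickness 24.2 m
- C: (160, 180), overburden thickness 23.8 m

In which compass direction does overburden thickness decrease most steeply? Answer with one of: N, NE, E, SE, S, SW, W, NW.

Taking A as reference: B−A = (115, 75, -1.7); C−A = (140, 95, -2.1).
Determinant of the coordinate differences = 115·95 − 140·75 = 425.
∂d/∂x = [(-1.7)·95 − (-2.1)·75] / 425 = -0.009412
∂d/∂y = [115·(-2.1) − 140·(-1.7)] / 425 = -0.008235
Steepest decrease is along −∇f = (+0.009412 E, +0.008235 N) → northeast.

NE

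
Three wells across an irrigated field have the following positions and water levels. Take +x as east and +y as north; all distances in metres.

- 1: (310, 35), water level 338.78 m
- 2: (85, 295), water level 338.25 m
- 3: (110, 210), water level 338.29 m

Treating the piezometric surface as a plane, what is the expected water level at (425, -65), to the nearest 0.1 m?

339.1 m

Taking 1 as reference: 2−1 = (-225, 260, -0.53); 3−1 = (-200, 175, -0.49).
Determinant of the coordinate differences = (-225)·175 − (-200)·260 = 12625.
∂h/∂x = [(-0.53)·175 − (-0.49)·260] / 12625 = +0.002745
∂h/∂y = [(-225)·(-0.49) − (-200)·(-0.53)] / 12625 = +0.0003366
h(425, -65) = 338.78 + (+0.002745)·(115) + (+0.0003366)·(-100) = 338.78 +0.316 -0.034 = 339.062 m.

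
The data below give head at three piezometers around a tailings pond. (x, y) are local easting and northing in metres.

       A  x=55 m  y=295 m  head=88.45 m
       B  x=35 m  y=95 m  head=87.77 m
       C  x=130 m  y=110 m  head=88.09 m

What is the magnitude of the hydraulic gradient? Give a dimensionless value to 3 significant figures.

0.00424

Three-point gradient (reference A): Δ to B = (-20, -200, -0.68), Δ to C = (75, -185, -0.36).
∂h/∂x = +0.002877, ∂h/∂y = +0.003112 (det = 18700).
|∇h| = √(0.002877² + 0.003112²) = 0.004238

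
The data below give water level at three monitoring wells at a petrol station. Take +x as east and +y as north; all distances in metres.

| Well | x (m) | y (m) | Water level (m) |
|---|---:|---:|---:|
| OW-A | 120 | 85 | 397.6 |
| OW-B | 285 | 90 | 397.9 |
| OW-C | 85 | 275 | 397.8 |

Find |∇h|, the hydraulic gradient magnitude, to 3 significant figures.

0.00225

Three-point gradient (reference OW-A): Δ to OW-B = (165, 5, +0.3), Δ to OW-C = (-35, 190, +0.2).
∂h/∂x = +0.001776, ∂h/∂y = +0.001380 (det = 31525).
|∇h| = √(0.001776² + 0.001380²) = 0.002249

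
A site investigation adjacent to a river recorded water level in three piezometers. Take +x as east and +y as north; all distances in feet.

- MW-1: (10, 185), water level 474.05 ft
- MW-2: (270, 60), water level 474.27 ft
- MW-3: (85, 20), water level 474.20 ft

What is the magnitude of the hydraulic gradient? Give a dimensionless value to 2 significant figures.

0.00085

Taking MW-1 as reference: MW-2−MW-1 = (260, -125, +0.22); MW-3−MW-1 = (75, -165, +0.15).
Solve a·Δx + b·Δy = Δh: det = 260·(-165) − 75·(-125) = -33525.
∂h/∂x = [(+0.22)·(-165) − (+0.15)·(-125)] / -33525 = +0.0005235
∂h/∂y = [260·(+0.15) − 75·(+0.22)] / -33525 = -0.0006711
|∇h| = √(0.0005235² + -0.0006711²) = 0.0008511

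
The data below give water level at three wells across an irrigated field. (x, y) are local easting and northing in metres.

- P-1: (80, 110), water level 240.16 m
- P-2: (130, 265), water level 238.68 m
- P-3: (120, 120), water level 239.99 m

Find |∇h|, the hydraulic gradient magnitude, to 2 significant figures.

Taking P-1 as reference: P-2−P-1 = (50, 155, -1.48); P-3−P-1 = (40, 10, -0.17).
Solve a·Δx + b·Δy = Δh: det = 50·10 − 40·155 = -5700.
∂h/∂x = [(-1.48)·10 − (-0.17)·155] / -5700 = -0.002026
∂h/∂y = [50·(-0.17) − 40·(-1.48)] / -5700 = -0.008895
|∇h| = √(-0.002026² + -0.008895²) = 0.009123

0.0091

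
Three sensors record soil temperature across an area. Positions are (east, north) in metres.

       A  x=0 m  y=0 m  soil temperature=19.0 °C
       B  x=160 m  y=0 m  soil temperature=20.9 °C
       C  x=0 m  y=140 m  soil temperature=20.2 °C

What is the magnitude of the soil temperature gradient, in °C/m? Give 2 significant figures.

∂T/∂x = (20.9 − 19.0) / (160 − 0) = +0.01187
∂T/∂y = (20.2 − 19.0) / (140 − 0) = +0.008571
|∇f| = √(0.01187² + 0.008571²) = 0.01464 °C/m

0.015 °C/m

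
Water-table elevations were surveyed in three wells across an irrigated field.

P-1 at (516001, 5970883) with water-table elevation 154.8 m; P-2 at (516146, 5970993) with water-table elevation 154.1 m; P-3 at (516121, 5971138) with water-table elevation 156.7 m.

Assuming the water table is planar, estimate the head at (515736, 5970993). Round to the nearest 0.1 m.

160.8 m

Three-point gradient (reference P-1): Δ to P-2 = (145, 110, -0.7), Δ to P-3 = (120, 255, +1.9).
∂h/∂x = -0.01630, ∂h/∂y = +0.01512 (det = 23775).
h(515736, 5970993) = 154.8 + (-0.01630)·(-265) + (+0.01512)·(110) = 154.8 +4.319 +1.663 = 160.782 m.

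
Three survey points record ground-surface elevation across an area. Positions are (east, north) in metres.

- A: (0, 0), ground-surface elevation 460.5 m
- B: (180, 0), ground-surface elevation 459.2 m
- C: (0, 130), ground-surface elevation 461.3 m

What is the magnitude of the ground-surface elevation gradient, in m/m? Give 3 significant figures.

∂z/∂x = (459.2 − 460.5) / (180 − 0) = -0.007222
∂z/∂y = (461.3 − 460.5) / (130 − 0) = +0.006154
|∇f| = √(-0.007222² + 0.006154²) = 0.009488 m/m

0.00949 m/m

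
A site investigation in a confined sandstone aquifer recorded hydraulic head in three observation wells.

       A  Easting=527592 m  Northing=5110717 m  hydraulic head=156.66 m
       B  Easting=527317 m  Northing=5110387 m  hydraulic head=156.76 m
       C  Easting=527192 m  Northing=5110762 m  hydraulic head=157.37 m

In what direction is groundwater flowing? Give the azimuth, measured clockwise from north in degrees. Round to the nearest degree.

With h = a·x + b·y + c and A as origin, the differences give:
  (-275)·a + (-330)·b = +0.10
  (-400)·a + 45·b = +0.71
Eliminate b (×45 and ×(-330), subtract): -144375·a = 238.800 → a = ∂h/∂x = -0.001654
Back-substitute: b = ∂h/∂y = +0.001075.
Flow direction (−∇h) has components (+0.001654 E, -0.001075 N).
Azimuth = atan2(E, N) = atan2(+0.001654, -0.001075) = 123.0° ≈ 123°.

123°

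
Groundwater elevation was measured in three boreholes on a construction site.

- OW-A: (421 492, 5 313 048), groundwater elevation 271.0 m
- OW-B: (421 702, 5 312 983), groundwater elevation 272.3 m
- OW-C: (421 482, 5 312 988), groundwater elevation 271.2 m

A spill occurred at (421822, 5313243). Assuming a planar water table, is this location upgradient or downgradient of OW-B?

downgradient

Taking OW-A as reference: OW-B−OW-A = (210, -65, +1.3); OW-C−OW-A = (-10, -60, +0.2).
Determinant of the coordinate differences = 210·(-60) − (-10)·(-65) = -13250.
∂h/∂x = [(+1.3)·(-60) − (+0.2)·(-65)] / -13250 = +0.004906
∂h/∂y = [210·(+0.2) − (-10)·(+1.3)] / -13250 = -0.004151
Head at (421822, 5313243) = 271.0 + (+0.004906)·(330) + (-0.004151)·(195) = 271.81 m.
That is lower than the 272.3 m at OW-B, so the point is downgradient.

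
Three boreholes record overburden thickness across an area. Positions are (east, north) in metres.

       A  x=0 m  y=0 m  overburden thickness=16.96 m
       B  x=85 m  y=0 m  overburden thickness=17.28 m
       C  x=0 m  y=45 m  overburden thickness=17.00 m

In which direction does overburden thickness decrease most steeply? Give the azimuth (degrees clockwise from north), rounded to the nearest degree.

257°

∂d/∂x = (17.28 − 16.96) / (85 − 0) = +0.003765
∂d/∂y = (17.00 − 16.96) / (45 − 0) = +0.0008889
Steepest decrease is along −∇f: components (-0.003765 E, -0.0008889 N).
Azimuth = atan2(-0.003765, -0.0008889) = 256.7° ≈ 257°.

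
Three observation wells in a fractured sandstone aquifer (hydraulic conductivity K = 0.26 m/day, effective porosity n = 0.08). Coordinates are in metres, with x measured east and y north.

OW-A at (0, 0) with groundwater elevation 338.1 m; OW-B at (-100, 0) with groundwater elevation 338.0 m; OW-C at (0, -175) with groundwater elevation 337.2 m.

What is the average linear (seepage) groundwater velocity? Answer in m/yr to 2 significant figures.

6.2 m/yr

∂h/∂x = (338.0 − 338.1) / (-100 − 0) = +0.001000
∂h/∂y = (337.2 − 338.1) / (-175 − 0) = +0.005143
|∇h| = √(0.001000² + 0.005143²) = 0.005239
Seepage velocity v = K·i/n = 0.26 × 0.005239 / 0.08 = 0.01703 m/day = 6.22 m/yr.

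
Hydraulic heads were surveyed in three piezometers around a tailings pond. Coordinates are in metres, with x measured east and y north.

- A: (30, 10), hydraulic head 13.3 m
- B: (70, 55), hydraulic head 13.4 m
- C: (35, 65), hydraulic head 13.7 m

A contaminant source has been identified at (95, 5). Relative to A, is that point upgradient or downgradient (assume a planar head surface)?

downgradient

Taking A as reference: B−A = (40, 45, +0.1); C−A = (5, 55, +0.4).
Solve a·Δx + b·Δy = Δh: det = 40·55 − 5·45 = 1975.
∂h/∂x = [(+0.1)·55 − (+0.4)·45] / 1975 = -0.006329
∂h/∂y = [40·(+0.4) − 5·(+0.1)] / 1975 = +0.007848
Head at (95, 5) = 13.3 + (-0.006329)·(65) + (+0.007848)·(-5) = 12.85 m.
That is lower than the 13.3 m at A, so the point is downgradient.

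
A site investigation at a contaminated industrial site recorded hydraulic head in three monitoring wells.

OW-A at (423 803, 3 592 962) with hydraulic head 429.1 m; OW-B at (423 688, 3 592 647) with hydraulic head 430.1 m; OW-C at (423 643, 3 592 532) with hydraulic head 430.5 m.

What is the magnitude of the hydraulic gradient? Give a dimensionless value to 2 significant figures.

0.012

With h = a·x + b·y + c and OW-A as origin, the differences give:
  (-115)·a + (-315)·b = +1.0
  (-160)·a + (-430)·b = +1.4
Eliminate b (×(-430) and ×(-315), subtract): -950·a = 11.00 → a = ∂h/∂x = -0.01158
Back-substitute: b = ∂h/∂y = +0.001053.
|∇h| = √(-0.01158² + 0.001053²) = 0.01163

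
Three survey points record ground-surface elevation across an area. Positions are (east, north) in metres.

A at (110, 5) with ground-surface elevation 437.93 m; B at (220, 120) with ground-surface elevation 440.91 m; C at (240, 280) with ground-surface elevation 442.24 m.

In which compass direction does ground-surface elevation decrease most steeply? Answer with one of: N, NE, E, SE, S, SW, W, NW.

Taking A as reference: B−A = (110, 115, +2.98); C−A = (130, 275, +4.31).
Determinant of the coordinate differences = 110·275 − 130·115 = 15300.
∂z/∂x = [(+2.98)·275 − (+4.31)·115] / 15300 = +0.02117
∂z/∂y = [110·(+4.31) − 130·(+2.98)] / 15300 = +0.005667
Steepest decrease is along −∇f = (-0.02117 E, -0.005667 N) → west.

W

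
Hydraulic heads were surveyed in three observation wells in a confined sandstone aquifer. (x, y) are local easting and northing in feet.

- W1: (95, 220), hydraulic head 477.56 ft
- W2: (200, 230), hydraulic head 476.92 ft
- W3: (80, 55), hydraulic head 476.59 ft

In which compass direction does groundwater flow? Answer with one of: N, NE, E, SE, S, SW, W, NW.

Differences from W1: to W2 (Δx, Δy, Δh) = (105, 10, -0.64); to W3 = (-15, -165, -0.97).
Determinant of the coordinate differences = 105·(-165) − (-15)·10 = -17175.
∂h/∂x = [(-0.64)·(-165) − (-0.97)·10] / -17175 = -0.006713
∂h/∂y = [105·(-0.97) − (-15)·(-0.64)] / -17175 = +0.006489
Flow = −∇h = (+0.006713 east, -0.006489 north), which points southeast.

SE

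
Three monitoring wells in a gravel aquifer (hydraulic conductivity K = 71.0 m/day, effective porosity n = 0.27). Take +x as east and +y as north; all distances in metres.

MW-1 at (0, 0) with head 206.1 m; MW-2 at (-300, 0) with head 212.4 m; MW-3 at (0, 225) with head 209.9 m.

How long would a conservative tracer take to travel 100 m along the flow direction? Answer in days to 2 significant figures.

∂h/∂x = (212.4 − 206.1) / (-300 − 0) = -0.02100
∂h/∂y = (209.9 − 206.1) / (225 − 0) = +0.01689
|∇h| = √(-0.02100² + 0.01689²) = 0.02695
Seepage velocity v = K·i/n = 71.0 × 0.02695 / 0.27 = 7.087 m/day.
t = 100 / 7.087 = 14.11 days.

14 days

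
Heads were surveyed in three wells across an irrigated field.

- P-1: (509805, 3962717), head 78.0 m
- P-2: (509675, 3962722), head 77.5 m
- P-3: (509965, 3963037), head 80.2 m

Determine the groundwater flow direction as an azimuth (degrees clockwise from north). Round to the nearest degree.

220°

Differences from P-1: to P-2 (Δx, Δy, Δh) = (-130, 5, -0.5); to P-3 = (160, 320, +2.2).
Determinant of the coordinate differences = (-130)·320 − 160·5 = -42400.
∂h/∂x = [(-0.5)·320 − (+2.2)·5] / -42400 = +0.004033
∂h/∂y = [(-130)·(+2.2) − 160·(-0.5)] / -42400 = +0.004858
Flow direction (−∇h) has components (-0.004033 E, -0.004858 N).
Azimuth = atan2(E, N) = atan2(-0.004033, -0.004858) = 219.7° ≈ 220°.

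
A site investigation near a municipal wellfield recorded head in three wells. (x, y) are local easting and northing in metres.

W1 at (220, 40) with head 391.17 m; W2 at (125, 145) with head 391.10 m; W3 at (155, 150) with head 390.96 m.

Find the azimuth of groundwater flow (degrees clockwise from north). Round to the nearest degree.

Differences from W1: to W2 (Δx, Δy, Δh) = (-95, 105, -0.07); to W3 = (-65, 110, -0.21).
Solve a·Δx + b·Δy = Δh: det = (-95)·110 − (-65)·105 = -3625.
∂h/∂x = [(-0.07)·110 − (-0.21)·105] / -3625 = -0.003959
∂h/∂y = [(-95)·(-0.21) − (-65)·(-0.07)] / -3625 = -0.004248
Flow direction (−∇h) has components (+0.003959 E, +0.004248 N).
Azimuth = atan2(E, N) = atan2(+0.003959, +0.004248) = 43.0° ≈ 043°.

043°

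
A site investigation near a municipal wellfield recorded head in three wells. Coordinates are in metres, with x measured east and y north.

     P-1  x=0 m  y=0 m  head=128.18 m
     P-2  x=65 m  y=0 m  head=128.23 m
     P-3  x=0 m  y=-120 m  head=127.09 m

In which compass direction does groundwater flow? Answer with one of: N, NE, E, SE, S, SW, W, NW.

S

∂h/∂x = (128.23 − 128.18) / (65 − 0) = +0.0007692
∂h/∂y = (127.09 − 128.18) / (-120 − 0) = +0.009083
Flow = −∇h = (-0.0007692 east, -0.009083 north), which points south.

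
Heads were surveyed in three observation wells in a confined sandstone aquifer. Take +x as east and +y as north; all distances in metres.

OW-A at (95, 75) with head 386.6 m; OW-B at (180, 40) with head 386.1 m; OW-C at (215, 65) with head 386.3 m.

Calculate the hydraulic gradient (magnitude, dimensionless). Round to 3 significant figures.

Taking OW-A as reference: OW-B−OW-A = (85, -35, -0.5); OW-C−OW-A = (120, -10, -0.3).
Determinant of the coordinate differences = 85·(-10) − 120·(-35) = 3350.
∂h/∂x = [(-0.5)·(-10) − (-0.3)·(-35)] / 3350 = -0.001642
∂h/∂y = [85·(-0.3) − 120·(-0.5)] / 3350 = +0.01030
|∇h| = √(-0.001642² + 0.01030²) = 0.01043

0.0104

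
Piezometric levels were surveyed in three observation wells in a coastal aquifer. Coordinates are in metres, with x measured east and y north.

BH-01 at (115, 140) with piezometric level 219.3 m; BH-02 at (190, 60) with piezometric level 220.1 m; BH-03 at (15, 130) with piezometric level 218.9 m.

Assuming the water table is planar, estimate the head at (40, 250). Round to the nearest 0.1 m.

218.3 m

Taking BH-01 as reference: BH-02−BH-01 = (75, -80, +0.8); BH-03−BH-01 = (-100, -10, -0.4).
Determinant of the coordinate differences = 75·(-10) − (-100)·(-80) = -8750.
∂h/∂x = [(+0.8)·(-10) − (-0.4)·(-80)] / -8750 = +0.004571
∂h/∂y = [75·(-0.4) − (-100)·(+0.8)] / -8750 = -0.005714
h(40, 250) = 219.3 + (+0.004571)·(-75) + (-0.005714)·(110) = 219.3 -0.343 -0.629 = 218.329 m.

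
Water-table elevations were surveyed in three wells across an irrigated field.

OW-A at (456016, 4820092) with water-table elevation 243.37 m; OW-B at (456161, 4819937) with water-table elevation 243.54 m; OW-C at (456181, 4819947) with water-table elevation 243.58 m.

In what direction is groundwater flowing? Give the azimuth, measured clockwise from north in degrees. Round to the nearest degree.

253°

With h = a·x + b·y + c and OW-A as origin, the differences give:
  145·a + (-155)·b = +0.17
  165·a + (-145)·b = +0.21
Eliminate b (×(-145) and ×(-155), subtract): 4550·a = 7.900 → a = ∂h/∂x = +0.001736
Back-substitute: b = ∂h/∂y = +0.0005275.
Flow direction (−∇h) has components (-0.001736 E, -0.0005275 N).
Azimuth = atan2(E, N) = atan2(-0.001736, -0.0005275) = 253.1° ≈ 253°.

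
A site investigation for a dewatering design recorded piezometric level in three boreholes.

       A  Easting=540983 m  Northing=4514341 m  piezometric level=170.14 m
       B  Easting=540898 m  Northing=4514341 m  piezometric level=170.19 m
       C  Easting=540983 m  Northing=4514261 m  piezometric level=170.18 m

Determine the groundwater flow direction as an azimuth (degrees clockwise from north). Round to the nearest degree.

∂h/∂x = (170.19 − 170.14) / (540898 − 540983) = -0.0005882
∂h/∂y = (170.18 − 170.14) / (4514261 − 4514341) = -0.0005000
Flow direction (−∇h) has components (+0.0005882 E, +0.0005000 N).
Azimuth = atan2(E, N) = atan2(+0.0005882, +0.0005000) = 49.6° ≈ 050°.

050°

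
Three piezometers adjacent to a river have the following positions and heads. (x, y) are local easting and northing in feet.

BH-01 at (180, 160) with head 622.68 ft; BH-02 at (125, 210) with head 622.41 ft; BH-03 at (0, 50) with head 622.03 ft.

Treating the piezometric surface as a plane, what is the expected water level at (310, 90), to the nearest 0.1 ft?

623.3 ft

With h = a·x + b·y + c and BH-01 as origin, the differences give:
  (-55)·a + 50·b = -0.27
  (-180)·a + (-110)·b = -0.65
Eliminate b (×(-110) and ×50, subtract): 15050·a = 62.200 → a = ∂h/∂x = +0.004133
Back-substitute: b = ∂h/∂y = -0.0008538.
h(310, 90) = 622.68 + (+0.004133)·(130) + (-0.0008538)·(-70) = 622.68 +0.537 +0.060 = 623.277 ft.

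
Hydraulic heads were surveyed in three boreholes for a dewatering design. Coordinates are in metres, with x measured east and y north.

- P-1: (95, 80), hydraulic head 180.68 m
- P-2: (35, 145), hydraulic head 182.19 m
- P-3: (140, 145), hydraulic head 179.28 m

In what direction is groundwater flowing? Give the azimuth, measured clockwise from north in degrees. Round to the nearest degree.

085°

Taking P-1 as reference: P-2−P-1 = (-60, 65, +1.51); P-3−P-1 = (45, 65, -1.40).
Solve a·Δx + b·Δy = Δh: det = (-60)·65 − 45·65 = -6825.
∂h/∂x = [(+1.51)·65 − (-1.40)·65] / -6825 = -0.02771
∂h/∂y = [(-60)·(-1.40) − 45·(+1.51)] / -6825 = -0.002352
Flow direction (−∇h) has components (+0.02771 E, +0.002352 N).
Azimuth = atan2(E, N) = atan2(+0.02771, +0.002352) = 85.1° ≈ 085°.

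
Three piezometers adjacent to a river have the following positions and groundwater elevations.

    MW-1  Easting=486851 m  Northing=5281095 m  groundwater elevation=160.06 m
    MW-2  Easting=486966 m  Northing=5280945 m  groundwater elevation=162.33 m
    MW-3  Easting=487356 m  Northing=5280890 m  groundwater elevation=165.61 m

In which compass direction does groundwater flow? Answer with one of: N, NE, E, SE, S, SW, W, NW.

Differences from MW-1: to MW-2 (Δx, Δy, Δh) = (115, -150, +2.27); to MW-3 = (505, -205, +5.55).
Solve a·Δx + b·Δy = Δh: det = 115·(-205) − 505·(-150) = 52175.
∂h/∂x = [(+2.27)·(-205) − (+5.55)·(-150)] / 52175 = +0.007037
∂h/∂y = [115·(+5.55) − 505·(+2.27)] / 52175 = -0.009738
Flow = −∇h = (-0.007037 east, +0.009738 north), which points northwest.

NW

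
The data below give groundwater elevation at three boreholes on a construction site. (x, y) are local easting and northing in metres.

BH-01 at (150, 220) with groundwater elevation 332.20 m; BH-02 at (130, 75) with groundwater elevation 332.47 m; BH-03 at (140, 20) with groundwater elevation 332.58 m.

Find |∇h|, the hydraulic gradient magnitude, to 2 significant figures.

0.0020

With h = a·x + b·y + c and BH-01 as origin, the differences give:
  (-20)·a + (-145)·b = +0.27
  (-10)·a + (-200)·b = +0.38
Eliminate b (×(-200) and ×(-145), subtract): 2550·a = 1.100 → a = ∂h/∂x = +0.0004314
Back-substitute: b = ∂h/∂y = -0.001922.
|∇h| = √(0.0004314² + -0.001922²) = 0.00197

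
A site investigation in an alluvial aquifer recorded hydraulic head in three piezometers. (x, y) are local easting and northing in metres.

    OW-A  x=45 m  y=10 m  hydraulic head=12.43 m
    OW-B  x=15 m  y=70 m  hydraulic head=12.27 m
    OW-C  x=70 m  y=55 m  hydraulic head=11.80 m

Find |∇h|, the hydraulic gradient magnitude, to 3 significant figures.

Three-point gradient (reference OW-A): Δ to OW-B = (-30, 60, -0.16), Δ to OW-C = (25, 45, -0.63).
∂h/∂x = -0.01074, ∂h/∂y = -0.008035 (det = -2850).
|∇h| = √(-0.01074² + -0.008035²) = 0.01341

0.0134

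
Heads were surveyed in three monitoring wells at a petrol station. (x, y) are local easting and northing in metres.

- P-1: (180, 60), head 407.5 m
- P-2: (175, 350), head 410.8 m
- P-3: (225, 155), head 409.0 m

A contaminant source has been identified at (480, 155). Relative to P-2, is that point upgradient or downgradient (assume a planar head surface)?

Differences from P-1: to P-2 (Δx, Δy, Δh) = (-5, 290, +3.3); to P-3 = (45, 95, +1.5).
Solve a·Δx + b·Δy = Δh: det = (-5)·95 − 45·290 = -13525.
∂h/∂x = [(+3.3)·95 − (+1.5)·290] / -13525 = +0.008983
∂h/∂y = [(-5)·(+1.5) − 45·(+3.3)] / -13525 = +0.01153
Head at (480, 155) = 407.5 + (+0.008983)·(300) + (+0.01153)·(95) = 411.29 m.
That is higher than the 410.8 m at P-2, so the point is upgradient.

upgradient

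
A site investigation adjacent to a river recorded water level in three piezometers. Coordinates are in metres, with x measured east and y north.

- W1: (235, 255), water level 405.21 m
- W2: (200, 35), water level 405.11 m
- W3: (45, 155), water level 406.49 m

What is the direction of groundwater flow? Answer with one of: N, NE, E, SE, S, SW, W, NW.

With h = a·x + b·y + c and W1 as origin, the differences give:
  (-35)·a + (-220)·b = -0.10
  (-190)·a + (-100)·b = +1.28
Eliminate b (×(-100) and ×(-220), subtract): -38300·a = 291.600 → a = ∂h/∂x = -0.007614
Back-substitute: b = ∂h/∂y = +0.001666.
Flow = −∇h = (+0.007614 east, -0.001666 north), which points east.

E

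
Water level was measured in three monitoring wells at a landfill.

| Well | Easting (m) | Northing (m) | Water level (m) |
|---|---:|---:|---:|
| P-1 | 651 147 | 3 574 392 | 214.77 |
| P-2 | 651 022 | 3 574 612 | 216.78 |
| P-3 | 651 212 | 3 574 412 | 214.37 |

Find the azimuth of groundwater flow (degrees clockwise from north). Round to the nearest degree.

122°

Taking P-1 as reference: P-2−P-1 = (-125, 220, +2.01); P-3−P-1 = (65, 20, -0.40).
Determinant of the coordinate differences = (-125)·20 − 65·220 = -16800.
∂h/∂x = [(+2.01)·20 − (-0.40)·220] / -16800 = -0.007631
∂h/∂y = [(-125)·(-0.40) − 65·(+2.01)] / -16800 = +0.004801
Flow direction (−∇h) has components (+0.007631 E, -0.004801 N).
Azimuth = atan2(E, N) = atan2(+0.007631, -0.004801) = 122.2° ≈ 122°.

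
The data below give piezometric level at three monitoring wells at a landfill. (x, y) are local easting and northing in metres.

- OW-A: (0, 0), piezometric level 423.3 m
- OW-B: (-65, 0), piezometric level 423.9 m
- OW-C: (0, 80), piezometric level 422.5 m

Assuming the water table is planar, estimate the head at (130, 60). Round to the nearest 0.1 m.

∂h/∂x = (423.9 − 423.3) / (-65 − 0) = -0.009231
∂h/∂y = (422.5 − 423.3) / (80 − 0) = -0.01000
h(130, 60) = 423.3 + (-0.009231)·(130) + (-0.01000)·(60) = 423.3 -1.200 -0.600 = 421.500 m.

421.5 m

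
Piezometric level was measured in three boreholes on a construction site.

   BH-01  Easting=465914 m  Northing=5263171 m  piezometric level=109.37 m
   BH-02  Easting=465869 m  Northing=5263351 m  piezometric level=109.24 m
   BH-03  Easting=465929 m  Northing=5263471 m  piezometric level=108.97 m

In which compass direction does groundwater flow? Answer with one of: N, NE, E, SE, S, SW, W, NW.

Differences from BH-01: to BH-02 (Δx, Δy, Δh) = (-45, 180, -0.13); to BH-03 = (15, 300, -0.40).
Determinant of the coordinate differences = (-45)·300 − 15·180 = -16200.
∂h/∂x = [(-0.13)·300 − (-0.40)·180] / -16200 = -0.002037
∂h/∂y = [(-45)·(-0.40) − 15·(-0.13)] / -16200 = -0.001231
Flow = −∇h = (+0.002037 east, +0.001231 north), which points northeast.

NE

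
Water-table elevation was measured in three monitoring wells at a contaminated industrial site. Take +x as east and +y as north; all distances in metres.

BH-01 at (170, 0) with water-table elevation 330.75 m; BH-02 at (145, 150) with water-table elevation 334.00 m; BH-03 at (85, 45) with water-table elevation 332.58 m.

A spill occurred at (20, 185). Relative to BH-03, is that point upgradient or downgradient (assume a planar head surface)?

Three-point gradient (reference BH-01): Δ to BH-02 = (-25, 150, +3.25), Δ to BH-03 = (-85, 45, +1.83).
∂h/∂x = -0.01103, ∂h/∂y = +0.01983 (det = 11625).
Head at (20, 185) = 330.75 + (-0.01103)·(-150) + (+0.01983)·(185) = 336.07 m.
That is higher than the 332.58 m at BH-03, so the point is upgradient.

upgradient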